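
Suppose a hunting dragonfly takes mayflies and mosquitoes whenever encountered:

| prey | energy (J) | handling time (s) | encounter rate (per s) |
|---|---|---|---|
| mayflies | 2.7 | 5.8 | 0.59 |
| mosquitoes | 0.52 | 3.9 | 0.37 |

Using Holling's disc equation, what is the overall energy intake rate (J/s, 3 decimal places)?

Energy encountered per unit search time: 0.59×2.7 + 0.37×0.52 = 1.785 J/s.
Handling time per unit search time: 0.59×5.8 + 0.37×3.9 = 4.865.
Rate = 1.785/(1 + 4.865) = 0.3044 J/s.

0.304 J/s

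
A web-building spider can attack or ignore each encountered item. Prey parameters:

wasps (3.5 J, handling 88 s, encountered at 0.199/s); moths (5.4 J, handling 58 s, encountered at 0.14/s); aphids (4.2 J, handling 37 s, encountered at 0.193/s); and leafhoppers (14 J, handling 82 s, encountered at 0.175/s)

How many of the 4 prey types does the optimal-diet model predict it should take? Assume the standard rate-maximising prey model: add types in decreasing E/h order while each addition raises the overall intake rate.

Rank by E/h (J/s): leafhoppers 0.171, aphids 0.114, moths 0.0931, wasps 0.0398. Include each in turn until the next type's E/h falls below the running intake rate.
Rate on top 1: 0.1596. aphids: 0.114 < 0.1596 → exclude; stop.
Optimal diet: leafhoppers — 1 of 4 types.

1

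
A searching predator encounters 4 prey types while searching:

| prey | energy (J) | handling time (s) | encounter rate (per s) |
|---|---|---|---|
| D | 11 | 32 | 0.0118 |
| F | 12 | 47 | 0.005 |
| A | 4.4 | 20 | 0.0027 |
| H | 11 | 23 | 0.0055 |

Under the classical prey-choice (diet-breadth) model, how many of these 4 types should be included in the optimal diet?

4

E/h in descending order: H 0.478, D 0.344, F 0.255, A 0.22 J/s. The optimal diet is the largest prefix of this list for which every included type satisfies E_i/h_i > R on the types above it.
Rate on top 1: 0.05371. D: 0.344 > 0.05371 → include.
Rate on top 2: 0.1265. F: 0.255 > 0.1265 → include.
Rate on top 3: 0.1439. A: 0.22 > 0.1439 → include.
Optimal diet: H, D, F, A — 4 of 4 types.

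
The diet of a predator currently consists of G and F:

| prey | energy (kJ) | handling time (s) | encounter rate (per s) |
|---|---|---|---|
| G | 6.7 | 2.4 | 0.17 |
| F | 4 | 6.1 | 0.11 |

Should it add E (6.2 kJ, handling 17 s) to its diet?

No

Current rate: (0.17×6.7 + 0.11×4)/(1 + 0.17×2.4 + 0.11×6.1) = 0.7595 kJ/s.
E: E/h = 6.2/17 = 0.3647 kJ/s.
0.3647 < 0.7595, so adding E would lower the average — exclude it.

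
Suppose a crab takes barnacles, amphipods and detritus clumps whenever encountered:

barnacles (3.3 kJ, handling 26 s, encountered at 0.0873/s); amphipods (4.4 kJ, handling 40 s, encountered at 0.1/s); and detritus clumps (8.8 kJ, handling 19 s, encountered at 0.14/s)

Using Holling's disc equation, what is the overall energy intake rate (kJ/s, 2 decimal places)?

R = Σλ_iE_i / (1 + Σλ_ih_i)
Numerator: 0.0873×3.3 + 0.1×4.4 + 0.14×8.8 = 1.96
Denominator: 1 + 0.0873×26 + 0.1×40 + 0.14×19 = 9.93
R = 1.96/9.93 = 0.1974 kJ/s

0.20 kJ/s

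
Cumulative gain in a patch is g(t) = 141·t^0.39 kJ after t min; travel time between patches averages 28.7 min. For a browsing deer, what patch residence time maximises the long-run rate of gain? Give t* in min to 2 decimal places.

Maximise g(t)/(T+t): set derivative to zero → g'(t)(T+t) = g(t).
g'(t) = 0.39·141·t^-0.61. Setting 0.39·141·t^-0.61 = 141·t^0.39/(28.7+t) gives 0.39(28.7+t) = t, so 0.61·t = 0.39×28.7.
t* = 0.39×28.7/0.61 = 18.35 min.

18.35 min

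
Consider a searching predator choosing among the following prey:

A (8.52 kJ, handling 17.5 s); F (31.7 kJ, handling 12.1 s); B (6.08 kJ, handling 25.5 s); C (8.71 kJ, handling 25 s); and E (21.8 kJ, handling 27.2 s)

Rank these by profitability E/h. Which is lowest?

B

Profitability E/h (kJ/s): A = 8.52/17.5 = 0.487, F = 31.7/12.1 = 2.62, B = 6.08/25.5 = 0.238, C = 8.71/25 = 0.348, E = 21.8/27.2 = 0.801.
Ranked: F > E > A > C > B.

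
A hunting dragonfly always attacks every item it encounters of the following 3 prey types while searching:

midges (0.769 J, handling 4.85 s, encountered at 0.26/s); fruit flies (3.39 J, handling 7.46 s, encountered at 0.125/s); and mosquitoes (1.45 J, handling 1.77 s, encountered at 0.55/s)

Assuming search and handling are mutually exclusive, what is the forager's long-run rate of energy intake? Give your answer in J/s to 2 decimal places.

0.34 J/s

R = Σλ_iE_i / (1 + Σλ_ih_i)
Numerator: 0.26×0.769 + 0.125×3.39 + 0.55×1.45 = 1.421
Denominator: 1 + 0.26×4.85 + 0.125×7.46 + 0.55×1.77 = 4.167
R = 1.421/4.167 = 0.3411 J/s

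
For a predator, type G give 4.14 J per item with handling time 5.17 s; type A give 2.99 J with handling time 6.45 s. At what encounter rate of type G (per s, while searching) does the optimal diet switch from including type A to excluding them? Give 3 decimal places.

At the threshold, the rate on type G alone equals the profitability of type A: λ·4.14/(1 + λ·5.17) = 2.99/6.45 = 0.4636.
Rearranging, λ(4.14 − 0.4636×5.17) = 0.4636, so λ = 0.4636/1.743 = 0.2659 per s.

0.266 per s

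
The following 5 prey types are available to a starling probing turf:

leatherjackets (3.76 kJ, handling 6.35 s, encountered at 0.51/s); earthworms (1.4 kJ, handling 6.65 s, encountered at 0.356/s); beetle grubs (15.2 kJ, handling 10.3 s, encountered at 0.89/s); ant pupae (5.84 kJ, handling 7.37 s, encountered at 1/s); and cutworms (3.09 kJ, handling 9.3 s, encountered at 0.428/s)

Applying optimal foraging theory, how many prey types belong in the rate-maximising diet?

1

E/h in descending order: beetle grubs 1.48, ant pupae 0.792, leatherjackets 0.592, cutworms 0.332, earthworms 0.211 kJ/s. The optimal diet is the largest prefix of this list for which every included type satisfies E_i/h_i > R on the types above it.
Rate on top 1: 1.331. ant pupae: 0.792 < 1.331 → exclude; stop.
Optimal diet: beetle grubs — 1 of 5 types.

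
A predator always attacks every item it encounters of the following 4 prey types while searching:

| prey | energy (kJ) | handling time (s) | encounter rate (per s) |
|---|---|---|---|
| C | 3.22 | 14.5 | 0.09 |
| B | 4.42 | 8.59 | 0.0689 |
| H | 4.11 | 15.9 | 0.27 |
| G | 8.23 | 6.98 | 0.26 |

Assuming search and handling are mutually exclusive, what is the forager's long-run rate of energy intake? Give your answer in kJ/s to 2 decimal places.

R = Σλ_iE_i / (1 + Σλ_ih_i)
Numerator: 0.09×3.22 + 0.0689×4.42 + 0.27×4.11 + 0.26×8.23 = 3.844
Denominator: 1 + 0.09×14.5 + 0.0689×8.59 + 0.27×15.9 + 0.26×6.98 = 9.005
R = 3.844/9.005 = 0.4269 kJ/s

0.43 kJ/s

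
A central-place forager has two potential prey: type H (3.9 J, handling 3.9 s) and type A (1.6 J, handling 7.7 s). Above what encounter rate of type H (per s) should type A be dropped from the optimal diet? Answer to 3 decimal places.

0.067 per s

Drop type A once their profitability E₂/h₂ falls below the rate achievable on type H alone: E₂/h₂ = λE₁/(1 + λh₁).
Solve for λ: λE₁h₂ = E₂(1 + λh₁) → λ(E₁h₂ − E₂h₁) = E₂ → λ = E₂/(E₁h₂ − E₂h₁).
λ = 1.6/(3.9×7.7 − 1.6×3.9) = 1.6/23.79 = 0.06726 per s.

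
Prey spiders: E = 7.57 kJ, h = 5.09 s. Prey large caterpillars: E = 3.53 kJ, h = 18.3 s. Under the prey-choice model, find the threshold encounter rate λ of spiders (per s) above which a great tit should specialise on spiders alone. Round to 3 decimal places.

The zero-one rule: include large caterpillars iff E₂/h₂ > λE₁/(1+λh₁). Equality gives the switch point.
λE₁h₂ = E₂ + λE₂h₁ ⇒ λ = E₂/(E₁h₂ − E₂h₁) = 3.53/(138.5 − 17.97) = 0.02928 per s.

0.029 per s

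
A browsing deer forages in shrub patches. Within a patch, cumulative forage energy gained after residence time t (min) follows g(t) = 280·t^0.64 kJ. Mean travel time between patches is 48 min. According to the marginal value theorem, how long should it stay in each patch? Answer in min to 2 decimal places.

85.33 min

Maximise g(t)/(T+t): set derivative to zero → g'(t)(T+t) = g(t).
g'(t) = 0.64·280·t^-0.36. Setting 0.64·280·t^-0.36 = 280·t^0.64/(48+t) gives 0.64(48+t) = t, so 0.36·t = 0.64×48.
t* = 0.64×48/0.36 = 85.33 min.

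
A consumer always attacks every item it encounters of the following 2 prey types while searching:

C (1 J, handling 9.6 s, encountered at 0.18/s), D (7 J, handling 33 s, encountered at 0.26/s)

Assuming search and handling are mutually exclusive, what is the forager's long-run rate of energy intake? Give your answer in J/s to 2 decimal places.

Energy encountered per unit search time: 0.18×1 + 0.26×7 = 2 J/s.
Handling time per unit search time: 0.18×9.6 + 0.26×33 = 10.31.
Rate = 2/(1 + 10.31) = 0.1769 J/s.

0.18 J/s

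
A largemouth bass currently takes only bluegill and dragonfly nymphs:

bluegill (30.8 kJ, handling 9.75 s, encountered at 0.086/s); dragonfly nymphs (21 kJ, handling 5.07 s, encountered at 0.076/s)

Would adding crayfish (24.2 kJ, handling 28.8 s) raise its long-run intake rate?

Intake rate on the current diet: R = (0.086×30.8 + 0.076×21) / (1 + 0.086×9.75 + 0.076×5.07) = 4.245/2.224 = 1.909 kJ/s.
crayfish: E/h = 24.2/28.8 = 0.8403 kJ/s.
Since 0.8403 < R, time spent handling crayfish is better spent searching.

No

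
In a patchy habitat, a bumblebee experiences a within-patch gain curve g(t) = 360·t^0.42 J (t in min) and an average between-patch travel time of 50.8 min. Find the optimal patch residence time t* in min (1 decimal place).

36.8 min

Maximise g(t)/(T+t): set derivative to zero → g'(t)(T+t) = g(t).
g'(t) = 0.42·360·t^-0.58. Setting 0.42·360·t^-0.58 = 360·t^0.42/(50.8+t) gives 0.42(50.8+t) = t, so 0.58·t = 0.42×50.8.
t* = 0.42×50.8/0.58 = 36.79 min.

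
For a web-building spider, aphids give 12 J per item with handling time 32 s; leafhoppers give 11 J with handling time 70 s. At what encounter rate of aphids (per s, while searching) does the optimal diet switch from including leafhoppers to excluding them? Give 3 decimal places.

0.023 per s

Drop leafhoppers once their profitability E₂/h₂ falls below the rate achievable on aphids alone: E₂/h₂ = λE₁/(1 + λh₁).
Solve for λ: λE₁h₂ = E₂(1 + λh₁) → λ(E₁h₂ − E₂h₁) = E₂ → λ = E₂/(E₁h₂ − E₂h₁).
λ = 11/(12×70 − 11×32) = 11/488 = 0.02254 per s.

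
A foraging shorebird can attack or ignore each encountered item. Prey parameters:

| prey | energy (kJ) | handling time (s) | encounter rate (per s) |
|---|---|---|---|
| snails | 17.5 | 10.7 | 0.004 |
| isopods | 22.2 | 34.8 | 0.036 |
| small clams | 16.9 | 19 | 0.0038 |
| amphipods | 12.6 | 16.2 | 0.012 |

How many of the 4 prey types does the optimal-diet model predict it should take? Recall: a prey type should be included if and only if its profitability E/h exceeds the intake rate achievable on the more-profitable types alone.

4

Profitabilities (E/h, kJ/s): snails 1.64, small clams 0.889, amphipods 0.778, isopods 0.638. Add prey in this order while the next type's profitability exceeds the intake rate on those already taken.
Rate on top 1: 0.06713. small clams: 0.889 > 0.06713 → include.
Rate on top 2: 0.1204. amphipods: 0.778 > 0.1204 → include.
Rate on top 3: 0.218. isopods: 0.638 > 0.218 → include.
Optimal diet: snails, small clams, amphipods, isopods — 4 of 4 types.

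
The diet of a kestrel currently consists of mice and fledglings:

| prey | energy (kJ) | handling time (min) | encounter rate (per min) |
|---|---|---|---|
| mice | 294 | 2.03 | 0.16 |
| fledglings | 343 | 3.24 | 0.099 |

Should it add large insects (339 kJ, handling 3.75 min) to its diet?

Yes

Intake rate on the current diet: R = (0.16×294 + 0.099×343) / (1 + 0.16×2.03 + 0.099×3.24) = 81/1.646 = 49.22 kJ/min.
Profitability of large insects: 339/3.75 = 90.4 kJ/min.
90.4 > 49.22, so adding large insects raises the average — include it.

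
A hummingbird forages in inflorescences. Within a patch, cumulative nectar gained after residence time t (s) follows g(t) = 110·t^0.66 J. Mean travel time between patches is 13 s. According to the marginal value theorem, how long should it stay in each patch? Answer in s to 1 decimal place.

25.2 s

Maximise g(t)/(T+t): set derivative to zero → g'(t)(T+t) = g(t).
g'(t) = 0.66·110·t^-0.34. Setting 0.66·110·t^-0.34 = 110·t^0.66/(13+t) gives 0.66(13+t) = t, so 0.34·t = 0.66×13.
t* = 0.66×13/0.34 = 25.24 s.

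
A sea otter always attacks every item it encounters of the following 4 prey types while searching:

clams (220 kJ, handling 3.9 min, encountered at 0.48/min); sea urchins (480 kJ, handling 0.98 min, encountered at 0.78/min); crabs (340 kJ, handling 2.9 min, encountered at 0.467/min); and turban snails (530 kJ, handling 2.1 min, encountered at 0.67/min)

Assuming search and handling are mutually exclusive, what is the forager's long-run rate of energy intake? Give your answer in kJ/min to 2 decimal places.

155.35 kJ/min

R = Σλ_iE_i / (1 + Σλ_ih_i)
Numerator: 0.48×220 + 0.78×480 + 0.467×340 + 0.67×530 = 993.9
Denominator: 1 + 0.48×3.9 + 0.78×0.98 + 0.467×2.9 + 0.67×2.1 = 6.398
R = 993.9/6.398 = 155.3 kJ/min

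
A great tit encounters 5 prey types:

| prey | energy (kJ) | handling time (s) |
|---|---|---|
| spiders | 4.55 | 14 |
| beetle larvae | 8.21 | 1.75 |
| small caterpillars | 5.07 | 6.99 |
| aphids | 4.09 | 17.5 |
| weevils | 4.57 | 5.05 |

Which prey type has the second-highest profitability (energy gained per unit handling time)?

weevils

Profitability E/h (kJ/s): spiders = 4.55/14 = 0.325, beetle larvae = 8.21/1.75 = 4.69, small caterpillars = 5.07/6.99 = 0.725, aphids = 4.09/17.5 = 0.234, weevils = 4.57/5.05 = 0.905.
Ranked: beetle larvae > weevils > small caterpillars > spiders > aphids.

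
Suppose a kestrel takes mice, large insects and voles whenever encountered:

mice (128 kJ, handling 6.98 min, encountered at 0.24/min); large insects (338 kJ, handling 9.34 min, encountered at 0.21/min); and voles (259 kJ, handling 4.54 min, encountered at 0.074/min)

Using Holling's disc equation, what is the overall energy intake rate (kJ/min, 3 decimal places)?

24.307 kJ/min

R = (0.24×128 + 0.21×338 + 0.074×259) / (1 + 0.24×6.98 + 0.21×9.34 + 0.074×4.54) = 120.9/4.973 = 24.31 kJ/min.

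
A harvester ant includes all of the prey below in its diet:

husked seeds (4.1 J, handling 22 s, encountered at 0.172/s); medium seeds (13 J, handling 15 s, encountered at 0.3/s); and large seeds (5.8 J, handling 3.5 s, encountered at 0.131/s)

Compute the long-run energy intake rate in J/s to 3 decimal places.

0.551 J/s

R = (0.172×4.1 + 0.3×13 + 0.131×5.8) / (1 + 0.172×22 + 0.3×15 + 0.131×3.5) = 5.365/9.742 = 0.5507 J/s.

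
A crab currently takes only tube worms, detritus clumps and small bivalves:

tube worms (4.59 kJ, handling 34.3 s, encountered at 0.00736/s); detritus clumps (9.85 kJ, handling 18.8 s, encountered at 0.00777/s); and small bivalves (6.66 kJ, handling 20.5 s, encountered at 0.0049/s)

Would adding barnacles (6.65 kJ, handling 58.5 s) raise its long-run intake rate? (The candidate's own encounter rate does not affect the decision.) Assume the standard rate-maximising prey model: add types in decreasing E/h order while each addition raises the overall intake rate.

On tube worms, detritus clumps and small bivalves alone, R = ΣλE/(1+Σλh) = 0.143/1.499 = 0.09537 kJ/s.
Profitability of barnacles: 6.65/58.5 = 0.1137 kJ/s.
Since 0.1137 > R, including barnacles increases the long-run rate.

Yes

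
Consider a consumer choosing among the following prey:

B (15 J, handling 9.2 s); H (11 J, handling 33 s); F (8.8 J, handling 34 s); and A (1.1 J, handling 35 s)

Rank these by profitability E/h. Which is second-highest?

H

In descending order of E/h:
B: 15/9.2 = 1.63 J/s
H: 11/33 = 0.333 J/s
F: 8.8/34 = 0.259 J/s
A: 1.1/35 = 0.0314 J/s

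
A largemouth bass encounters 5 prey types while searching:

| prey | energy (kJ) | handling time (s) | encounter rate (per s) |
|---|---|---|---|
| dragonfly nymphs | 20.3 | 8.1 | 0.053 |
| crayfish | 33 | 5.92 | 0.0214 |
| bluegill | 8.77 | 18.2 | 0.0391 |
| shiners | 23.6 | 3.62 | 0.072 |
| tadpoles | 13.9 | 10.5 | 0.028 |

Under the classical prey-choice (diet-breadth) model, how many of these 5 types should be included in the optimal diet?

Rank by E/h (kJ/s): shiners 6.52, crayfish 5.57, dragonfly nymphs 2.51, tadpoles 1.32, bluegill 0.482. Include each in turn until the next type's E/h falls below the running intake rate.
Rate on top 1: 1.348. crayfish: 5.57 > 1.348 → include.
Rate on top 2: 1.734. dragonfly nymphs: 2.51 > 1.734 → include.
Rate on top 3: 1.916. tadpoles: 1.32 < 1.916 → exclude; stop.
Optimal diet: shiners, crayfish, dragonfly nymphs — 3 of 5 types.

3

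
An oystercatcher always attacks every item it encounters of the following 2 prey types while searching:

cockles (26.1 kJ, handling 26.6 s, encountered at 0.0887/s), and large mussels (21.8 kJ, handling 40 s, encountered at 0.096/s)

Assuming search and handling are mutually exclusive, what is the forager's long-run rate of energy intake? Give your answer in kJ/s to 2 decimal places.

0.61 kJ/s

Energy encountered per unit search time: 0.0887×26.1 + 0.096×21.8 = 4.408 kJ/s.
Handling time per unit search time: 0.0887×26.6 + 0.096×40 = 6.199.
Rate = 4.408/(1 + 6.199) = 0.6123 kJ/s.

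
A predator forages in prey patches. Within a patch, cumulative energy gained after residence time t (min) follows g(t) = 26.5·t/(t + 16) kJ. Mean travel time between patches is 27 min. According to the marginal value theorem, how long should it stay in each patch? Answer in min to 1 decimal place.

20.8 min

By the marginal value theorem, leave when the instantaneous gain rate g'(t) equals the habitat-wide average g(t)/(T + t).
g'(t) = 26.5·16/(t + 16)². Setting 26.5·16/(t+16)² = 26.5t/[(t+16)(27+t)] gives 16(27+t) = t(t+16), so t² = 16×27 = 432.
t* = √432 = 20.78 min.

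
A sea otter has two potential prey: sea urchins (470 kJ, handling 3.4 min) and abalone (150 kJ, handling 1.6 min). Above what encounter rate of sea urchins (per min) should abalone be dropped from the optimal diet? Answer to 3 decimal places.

At the threshold, the rate on sea urchins alone equals the profitability of abalone: λ·470/(1 + λ·3.4) = 150/1.6 = 93.75.
Rearranging, λ(470 − 93.75×3.4) = 93.75, so λ = 93.75/151.2 = 0.6198 per min.

0.620 per min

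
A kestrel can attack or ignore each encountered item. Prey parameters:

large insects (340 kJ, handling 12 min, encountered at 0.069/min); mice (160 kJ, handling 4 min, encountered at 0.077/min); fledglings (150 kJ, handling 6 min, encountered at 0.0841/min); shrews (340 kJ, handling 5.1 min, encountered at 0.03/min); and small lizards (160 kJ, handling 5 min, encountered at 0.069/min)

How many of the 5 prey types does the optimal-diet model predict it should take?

Rank by E/h (kJ/min): shrews 66.7, mice 40, small lizards 32, large insects 28.3, fledglings 25. Include each in turn until the next type's E/h falls below the running intake rate.
Rate on top 1: 8.846. mice: 40 > 8.846 → include.
Rate on top 2: 15.41. small lizards: 32 > 15.41 → include.
Rate on top 3: 18.58. large insects: 28.3 > 18.58 → include.
Rate on top 4: 21.65. fledglings: 25 > 21.65 → include.
Optimal diet: shrews, mice, small lizards, large insects, fledglings — 5 of 5 types.

5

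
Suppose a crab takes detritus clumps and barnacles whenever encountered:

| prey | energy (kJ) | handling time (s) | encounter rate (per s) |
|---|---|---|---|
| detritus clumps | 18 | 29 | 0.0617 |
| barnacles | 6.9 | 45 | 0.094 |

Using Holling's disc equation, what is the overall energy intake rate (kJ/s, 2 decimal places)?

R = Σλ_iE_i / (1 + Σλ_ih_i)
Numerator: 0.0617×18 + 0.094×6.9 = 1.759
Denominator: 1 + 0.0617×29 + 0.094×45 = 7.019
R = 1.759/7.019 = 0.2506 kJ/s

0.25 kJ/s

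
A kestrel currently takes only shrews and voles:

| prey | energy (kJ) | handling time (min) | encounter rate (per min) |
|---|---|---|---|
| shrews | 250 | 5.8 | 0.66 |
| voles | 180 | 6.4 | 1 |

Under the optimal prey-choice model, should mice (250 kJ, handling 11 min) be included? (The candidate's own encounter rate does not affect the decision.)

No

Intake rate on the current diet: R = (0.66×250 + 1×180) / (1 + 0.66×5.8 + 1×6.4) = 345/11.23 = 30.73 kJ/min.
Profitability of mice: 250/11 = 22.73 kJ/min.
22.73 < 30.73, so adding mice would lower the average — exclude it.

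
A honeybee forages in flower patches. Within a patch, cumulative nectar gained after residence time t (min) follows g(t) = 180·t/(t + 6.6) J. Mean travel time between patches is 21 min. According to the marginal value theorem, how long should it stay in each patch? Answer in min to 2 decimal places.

11.77 min

Optimal t* satisfies g'(t*) = g(t*)/(T + t*).
g'(t) = 180·6.6/(t + 6.6)². Setting 180·6.6/(t+6.6)² = 180t/[(t+6.6)(21+t)] gives 6.6(21+t) = t(t+6.6), so t² = 6.6×21 = 138.6.
t* = √138.6 = 11.77 min.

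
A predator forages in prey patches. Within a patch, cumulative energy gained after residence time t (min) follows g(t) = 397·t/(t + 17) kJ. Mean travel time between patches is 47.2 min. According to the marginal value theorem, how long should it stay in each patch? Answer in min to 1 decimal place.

28.3 min

Optimal t* satisfies g'(t*) = g(t*)/(T + t*).
g'(t) = 397·17/(t + 17)². Setting 397·17/(t+17)² = 397t/[(t+17)(47.2+t)] gives 17(47.2+t) = t(t+17), so t² = 17×47.2 = 802.4.
t* = √802.4 = 28.33 min.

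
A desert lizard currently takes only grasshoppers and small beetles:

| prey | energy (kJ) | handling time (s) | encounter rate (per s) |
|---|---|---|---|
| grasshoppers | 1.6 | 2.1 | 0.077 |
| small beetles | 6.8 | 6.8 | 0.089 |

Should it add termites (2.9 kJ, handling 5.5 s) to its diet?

Yes

Current rate: (0.077×1.6 + 0.089×6.8)/(1 + 0.077×2.1 + 0.089×6.8) = 0.4122 kJ/s.
termites: E/h = 2.9/5.5 = 0.5273 kJ/s.
0.5273 > 0.4122, so adding termites raises the average — include it.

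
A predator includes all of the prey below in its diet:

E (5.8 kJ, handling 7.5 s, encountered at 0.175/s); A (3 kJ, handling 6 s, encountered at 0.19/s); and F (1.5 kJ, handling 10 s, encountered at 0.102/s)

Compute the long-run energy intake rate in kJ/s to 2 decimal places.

R = (0.175×5.8 + 0.19×3 + 0.102×1.5) / (1 + 0.175×7.5 + 0.19×6 + 0.102×10) = 1.738/4.473 = 0.3886 kJ/s.

0.39 kJ/s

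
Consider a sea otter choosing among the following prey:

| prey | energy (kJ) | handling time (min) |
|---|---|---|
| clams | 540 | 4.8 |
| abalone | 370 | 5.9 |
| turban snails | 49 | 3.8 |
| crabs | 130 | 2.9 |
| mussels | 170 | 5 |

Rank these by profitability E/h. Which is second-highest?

Profitability E/h (kJ/min): clams = 540/4.8 = 112, abalone = 370/5.9 = 62.7, turban snails = 49/3.8 = 12.9, crabs = 130/2.9 = 44.8, mussels = 170/5 = 34.
Ranked: clams > abalone > crabs > mussels > turban snails.

abalone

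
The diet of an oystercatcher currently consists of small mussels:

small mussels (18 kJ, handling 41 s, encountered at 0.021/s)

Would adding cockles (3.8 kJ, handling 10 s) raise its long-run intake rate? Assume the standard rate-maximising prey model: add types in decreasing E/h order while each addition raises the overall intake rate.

On small mussels alone, R = ΣλE/(1+Σλh) = 0.378/1.861 = 0.2031 kJ/s.
Profitability of cockles: 3.8/10 = 0.38 kJ/s.
0.38 > 0.2031, so adding cockles raises the average — include it.

Yes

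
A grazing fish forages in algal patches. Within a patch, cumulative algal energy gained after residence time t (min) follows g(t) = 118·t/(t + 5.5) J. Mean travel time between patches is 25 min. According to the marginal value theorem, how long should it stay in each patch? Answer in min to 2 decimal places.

Maximise g(t)/(T+t): set derivative to zero → g'(t)(T+t) = g(t).
g'(t) = 118·5.5/(t + 5.5)². Setting 118·5.5/(t+5.5)² = 118t/[(t+5.5)(25+t)] gives 5.5(25+t) = t(t+5.5), so t² = 5.5×25 = 137.5.
t* = √137.5 = 11.73 min.

11.73 min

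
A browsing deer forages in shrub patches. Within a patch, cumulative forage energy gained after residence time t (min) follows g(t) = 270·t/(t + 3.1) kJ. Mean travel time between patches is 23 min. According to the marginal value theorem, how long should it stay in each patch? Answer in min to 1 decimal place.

8.4 min

Optimal t* satisfies g'(t*) = g(t*)/(T + t*).
g'(t) = 270·3.1/(t + 3.1)². Setting 270·3.1/(t+3.1)² = 270t/[(t+3.1)(23+t)] gives 3.1(23+t) = t(t+3.1), so t² = 3.1×23 = 71.3.
t* = √71.3 = 8.444 min.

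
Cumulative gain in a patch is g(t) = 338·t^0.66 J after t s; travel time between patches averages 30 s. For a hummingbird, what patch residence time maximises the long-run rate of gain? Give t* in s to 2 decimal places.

By the marginal value theorem, leave when the instantaneous gain rate g'(t) equals the habitat-wide average g(t)/(T + t).
g'(t) = 0.66·338·t^-0.34. Setting 0.66·338·t^-0.34 = 338·t^0.66/(30+t) gives 0.66(30+t) = t, so 0.34·t = 0.66×30.
t* = 0.66×30/0.34 = 58.24 s.

58.24 s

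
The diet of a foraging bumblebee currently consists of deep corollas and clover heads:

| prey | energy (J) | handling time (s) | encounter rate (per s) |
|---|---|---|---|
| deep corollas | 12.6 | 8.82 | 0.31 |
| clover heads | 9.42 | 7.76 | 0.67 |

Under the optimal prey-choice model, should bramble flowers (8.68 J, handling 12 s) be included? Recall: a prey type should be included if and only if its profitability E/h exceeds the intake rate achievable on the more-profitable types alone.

Current rate: (0.31×12.6 + 0.67×9.42)/(1 + 0.31×8.82 + 0.67×7.76) = 1.144 J/s.
Profitability of bramble flowers: 8.68/12 = 0.7233 J/s.
0.7233 < 1.144, so adding bramble flowers would lower the average — exclude it.

No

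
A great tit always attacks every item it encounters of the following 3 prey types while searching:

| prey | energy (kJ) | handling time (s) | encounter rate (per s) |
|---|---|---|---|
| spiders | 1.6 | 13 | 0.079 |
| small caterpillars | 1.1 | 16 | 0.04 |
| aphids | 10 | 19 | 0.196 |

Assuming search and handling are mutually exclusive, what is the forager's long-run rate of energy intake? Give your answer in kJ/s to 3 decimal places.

Energy encountered per unit search time: 0.079×1.6 + 0.04×1.1 + 0.196×10 = 2.13 kJ/s.
Handling time per unit search time: 0.079×13 + 0.04×16 + 0.196×19 = 5.391.
Rate = 2.13/(1 + 5.391) = 0.3333 kJ/s.

0.333 kJ/s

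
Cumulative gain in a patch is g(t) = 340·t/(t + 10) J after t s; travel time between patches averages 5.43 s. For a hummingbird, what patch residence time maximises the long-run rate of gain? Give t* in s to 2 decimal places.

7.37 s

Optimal t* satisfies g'(t*) = g(t*)/(T + t*).
g'(t) = 340·10/(t + 10)². Setting 340·10/(t+10)² = 340t/[(t+10)(5.43+t)] gives 10(5.43+t) = t(t+10), so t² = 10×5.43 = 54.3.
t* = √54.3 = 7.369 s.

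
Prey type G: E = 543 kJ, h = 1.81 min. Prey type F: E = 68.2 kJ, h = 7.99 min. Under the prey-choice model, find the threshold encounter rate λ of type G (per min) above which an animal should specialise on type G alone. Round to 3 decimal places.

0.016 per min

The zero-one rule: include type F iff E₂/h₂ > λE₁/(1+λh₁). Equality gives the switch point.
λE₁h₂ = E₂ + λE₂h₁ ⇒ λ = E₂/(E₁h₂ − E₂h₁) = 68.2/(4339 − 123.4) = 0.01618 per min.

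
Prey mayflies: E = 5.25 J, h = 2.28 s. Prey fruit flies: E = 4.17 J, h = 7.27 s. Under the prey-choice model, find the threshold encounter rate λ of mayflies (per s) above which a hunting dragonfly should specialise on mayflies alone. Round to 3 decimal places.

The zero-one rule: include fruit flies iff E₂/h₂ > λE₁/(1+λh₁). Equality gives the switch point.
λE₁h₂ = E₂ + λE₂h₁ ⇒ λ = E₂/(E₁h₂ − E₂h₁) = 4.17/(38.17 − 9.508) = 0.1455 per s.

0.145 per s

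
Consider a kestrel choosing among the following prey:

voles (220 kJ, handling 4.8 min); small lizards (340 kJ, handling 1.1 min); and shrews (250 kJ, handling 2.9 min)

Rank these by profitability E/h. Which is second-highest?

In descending order of E/h:
small lizards: 340/1.1 = 309 kJ/min
shrews: 250/2.9 = 86.2 kJ/min
voles: 220/4.8 = 45.8 kJ/min

shrews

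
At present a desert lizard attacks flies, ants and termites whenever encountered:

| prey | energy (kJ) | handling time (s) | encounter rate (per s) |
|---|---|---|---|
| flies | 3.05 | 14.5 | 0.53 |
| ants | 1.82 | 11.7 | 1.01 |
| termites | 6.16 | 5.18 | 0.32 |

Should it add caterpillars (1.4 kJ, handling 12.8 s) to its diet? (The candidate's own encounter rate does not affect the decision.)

Current rate: (0.53×3.05 + 1.01×1.82 + 0.32×6.16)/(1 + 0.53×14.5 + 1.01×11.7 + 0.32×5.18) = 0.2449 kJ/s.
Profitability of caterpillars: 1.4/12.8 = 0.1094 kJ/s.
Since 0.1094 < R, time spent handling caterpillars is better spent searching.

No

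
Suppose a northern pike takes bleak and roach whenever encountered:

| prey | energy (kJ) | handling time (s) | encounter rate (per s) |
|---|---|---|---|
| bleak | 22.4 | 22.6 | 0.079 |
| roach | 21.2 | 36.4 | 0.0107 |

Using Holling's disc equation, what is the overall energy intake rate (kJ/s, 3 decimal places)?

0.629 kJ/s

R = (0.079×22.4 + 0.0107×21.2) / (1 + 0.079×22.6 + 0.0107×36.4) = 1.996/3.175 = 0.6288 kJ/s.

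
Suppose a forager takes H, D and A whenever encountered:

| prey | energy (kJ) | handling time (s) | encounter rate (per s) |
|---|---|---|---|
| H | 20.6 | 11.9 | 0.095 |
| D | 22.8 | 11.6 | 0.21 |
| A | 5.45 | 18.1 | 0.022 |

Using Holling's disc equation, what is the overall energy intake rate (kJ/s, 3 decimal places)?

1.383 kJ/s

Energy encountered per unit search time: 0.095×20.6 + 0.21×22.8 + 0.022×5.45 = 6.865 kJ/s.
Handling time per unit search time: 0.095×11.9 + 0.21×11.6 + 0.022×18.1 = 3.965.
Rate = 6.865/(1 + 3.965) = 1.383 kJ/s.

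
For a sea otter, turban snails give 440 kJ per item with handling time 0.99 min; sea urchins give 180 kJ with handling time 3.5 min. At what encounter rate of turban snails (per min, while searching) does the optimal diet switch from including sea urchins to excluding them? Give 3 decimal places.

0.132 per min

Drop sea urchins once their profitability E₂/h₂ falls below the rate achievable on turban snails alone: E₂/h₂ = λE₁/(1 + λh₁).
Solve for λ: λE₁h₂ = E₂(1 + λh₁) → λ(E₁h₂ − E₂h₁) = E₂ → λ = E₂/(E₁h₂ − E₂h₁).
λ = 180/(440×3.5 − 180×0.99) = 180/1362 = 0.1322 per min.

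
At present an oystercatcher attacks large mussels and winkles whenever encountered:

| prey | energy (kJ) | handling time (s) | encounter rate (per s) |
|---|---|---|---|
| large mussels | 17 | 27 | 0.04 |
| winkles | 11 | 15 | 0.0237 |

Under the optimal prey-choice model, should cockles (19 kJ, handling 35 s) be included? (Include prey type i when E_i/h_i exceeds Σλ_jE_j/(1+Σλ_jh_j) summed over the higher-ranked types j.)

Yes

Current rate: (0.04×17 + 0.0237×11)/(1 + 0.04×27 + 0.0237×15) = 0.3862 kJ/s.
cockles: E/h = 19/35 = 0.5429 kJ/s.
0.5429 > 0.3862, so adding cockles raises the average — include it.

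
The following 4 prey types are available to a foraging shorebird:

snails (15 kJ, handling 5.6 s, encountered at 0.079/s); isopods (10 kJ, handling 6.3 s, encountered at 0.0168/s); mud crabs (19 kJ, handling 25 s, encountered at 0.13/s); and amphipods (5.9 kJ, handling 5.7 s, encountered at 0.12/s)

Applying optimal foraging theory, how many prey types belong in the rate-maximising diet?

3

Profitabilities (E/h, kJ/s): snails 2.68, isopods 1.59, amphipods 1.04, mud crabs 0.76. Add prey in this order while the next type's profitability exceeds the intake rate on those already taken.
Rate on top 1: 0.8215. isopods: 1.59 > 0.8215 → include.
Rate on top 2: 0.8739. amphipods: 1.04 > 0.8739 → include.
Rate on top 3: 0.9233. mud crabs: 0.76 < 0.9233 → exclude; stop.
Optimal diet: snails, isopods, amphipods — 3 of 4 types.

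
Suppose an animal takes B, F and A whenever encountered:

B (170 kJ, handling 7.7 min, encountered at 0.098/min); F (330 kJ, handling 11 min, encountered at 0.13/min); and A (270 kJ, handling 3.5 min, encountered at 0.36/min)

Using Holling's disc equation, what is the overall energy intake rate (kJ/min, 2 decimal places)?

Energy encountered per unit search time: 0.098×170 + 0.13×330 + 0.36×270 = 156.8 kJ/min.
Handling time per unit search time: 0.098×7.7 + 0.13×11 + 0.36×3.5 = 3.445.
Rate = 156.8/(1 + 3.445) = 35.27 kJ/min.

35.27 kJ/min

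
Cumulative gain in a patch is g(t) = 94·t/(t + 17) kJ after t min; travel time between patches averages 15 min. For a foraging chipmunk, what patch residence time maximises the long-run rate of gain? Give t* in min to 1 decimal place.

Optimal t* satisfies g'(t*) = g(t*)/(T + t*).
g'(t) = 94·17/(t + 17)². Setting 94·17/(t+17)² = 94t/[(t+17)(15+t)] gives 17(15+t) = t(t+17), so t² = 17×15 = 255.
t* = √255 = 15.97 min.

16.0 min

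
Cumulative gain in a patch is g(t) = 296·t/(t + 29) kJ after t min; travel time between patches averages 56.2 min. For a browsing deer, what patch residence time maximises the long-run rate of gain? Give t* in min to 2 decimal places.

40.37 min

Maximise g(t)/(T+t): set derivative to zero → g'(t)(T+t) = g(t).
g'(t) = 296·29/(t + 29)². Setting 296·29/(t+29)² = 296t/[(t+29)(56.2+t)] gives 29(56.2+t) = t(t+29), so t² = 29×56.2 = 1630.
t* = √1630 = 40.37 min.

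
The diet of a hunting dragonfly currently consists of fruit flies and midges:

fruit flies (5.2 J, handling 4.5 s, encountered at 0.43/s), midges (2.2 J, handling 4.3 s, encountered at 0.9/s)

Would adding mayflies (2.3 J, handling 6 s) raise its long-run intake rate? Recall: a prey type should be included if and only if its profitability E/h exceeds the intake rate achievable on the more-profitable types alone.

On fruit flies and midges alone, R = ΣλE/(1+Σλh) = 4.216/6.805 = 0.6195 J/s.
mayflies: E/h = 2.3/6 = 0.3833 J/s.
0.3833 < 0.6195, so adding mayflies would lower the average — exclude it.

No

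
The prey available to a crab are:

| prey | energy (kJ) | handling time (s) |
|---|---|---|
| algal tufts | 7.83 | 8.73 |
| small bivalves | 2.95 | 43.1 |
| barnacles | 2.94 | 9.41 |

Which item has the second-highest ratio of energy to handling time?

In descending order of E/h:
algal tufts: 7.83/8.73 = 0.897 kJ/s
barnacles: 2.94/9.41 = 0.312 kJ/s
small bivalves: 2.95/43.1 = 0.0684 kJ/s

barnacles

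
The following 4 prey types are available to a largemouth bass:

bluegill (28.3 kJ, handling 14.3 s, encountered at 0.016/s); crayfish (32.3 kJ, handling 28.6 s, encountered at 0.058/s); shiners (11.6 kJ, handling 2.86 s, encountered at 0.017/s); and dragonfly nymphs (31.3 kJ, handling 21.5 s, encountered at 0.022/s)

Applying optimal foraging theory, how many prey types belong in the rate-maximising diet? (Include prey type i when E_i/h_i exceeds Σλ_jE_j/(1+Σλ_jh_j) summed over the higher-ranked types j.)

4

E/h in descending order: shiners 4.06, bluegill 1.98, dragonfly nymphs 1.46, crayfish 1.13 kJ/s. The optimal diet is the largest prefix of this list for which every included type satisfies E_i/h_i > R on the types above it.
Rate on top 1: 0.1881. bluegill: 1.98 > 0.1881 → include.
Rate on top 2: 0.5088. dragonfly nymphs: 1.46 > 0.5088 → include.
Rate on top 3: 0.7647. crayfish: 1.13 > 0.7647 → include.
Optimal diet: shiners, bluegill, dragonfly nymphs, crayfish — 4 of 4 types.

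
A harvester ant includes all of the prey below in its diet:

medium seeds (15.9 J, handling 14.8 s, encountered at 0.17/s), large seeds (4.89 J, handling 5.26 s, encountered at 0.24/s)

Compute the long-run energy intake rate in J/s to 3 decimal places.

0.811 J/s

R = (0.17×15.9 + 0.24×4.89) / (1 + 0.17×14.8 + 0.24×5.26) = 3.877/4.778 = 0.8113 J/s.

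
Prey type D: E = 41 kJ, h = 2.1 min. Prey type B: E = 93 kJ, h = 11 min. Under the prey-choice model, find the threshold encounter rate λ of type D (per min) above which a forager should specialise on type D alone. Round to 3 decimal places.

Drop type B once their profitability E₂/h₂ falls below the rate achievable on type D alone: E₂/h₂ = λE₁/(1 + λh₁).
Solve for λ: λE₁h₂ = E₂(1 + λh₁) → λ(E₁h₂ − E₂h₁) = E₂ → λ = E₂/(E₁h₂ − E₂h₁).
λ = 93/(41×11 − 93×2.1) = 93/255.7 = 0.3637 per min.

0.364 per min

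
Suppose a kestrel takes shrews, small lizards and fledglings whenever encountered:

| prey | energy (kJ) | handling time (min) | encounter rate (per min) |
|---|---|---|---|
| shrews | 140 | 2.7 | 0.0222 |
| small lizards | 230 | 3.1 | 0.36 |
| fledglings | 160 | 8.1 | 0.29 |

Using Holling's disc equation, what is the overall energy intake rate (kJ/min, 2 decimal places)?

29.24 kJ/min

Energy encountered per unit search time: 0.0222×140 + 0.36×230 + 0.29×160 = 132.3 kJ/min.
Handling time per unit search time: 0.0222×2.7 + 0.36×3.1 + 0.29×8.1 = 3.525.
Rate = 132.3/(1 + 3.525) = 29.24 kJ/min.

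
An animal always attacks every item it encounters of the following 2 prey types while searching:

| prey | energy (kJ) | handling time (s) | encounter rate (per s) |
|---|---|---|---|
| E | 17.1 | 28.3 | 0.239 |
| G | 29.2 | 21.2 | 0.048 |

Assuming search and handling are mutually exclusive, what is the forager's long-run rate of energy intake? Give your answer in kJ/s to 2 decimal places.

0.63 kJ/s

R = (0.239×17.1 + 0.048×29.2) / (1 + 0.239×28.3 + 0.048×21.2) = 5.489/8.781 = 0.625 kJ/s.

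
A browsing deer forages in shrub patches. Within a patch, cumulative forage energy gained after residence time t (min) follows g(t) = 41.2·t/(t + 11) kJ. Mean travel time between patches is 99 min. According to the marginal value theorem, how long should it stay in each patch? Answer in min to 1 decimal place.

Maximise g(t)/(T+t): set derivative to zero → g'(t)(T+t) = g(t).
g'(t) = 41.2·11/(t + 11)². Setting 41.2·11/(t+11)² = 41.2t/[(t+11)(99+t)] gives 11(99+t) = t(t+11), so t² = 11×99 = 1089.
t* = √1089 = 33 min.

33.0 min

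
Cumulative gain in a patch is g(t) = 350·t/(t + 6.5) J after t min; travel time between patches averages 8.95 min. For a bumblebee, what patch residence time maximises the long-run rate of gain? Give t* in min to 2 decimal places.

7.63 min

Maximise g(t)/(T+t): set derivative to zero → g'(t)(T+t) = g(t).
g'(t) = 350·6.5/(t + 6.5)². Setting 350·6.5/(t+6.5)² = 350t/[(t+6.5)(8.95+t)] gives 6.5(8.95+t) = t(t+6.5), so t² = 6.5×8.95 = 58.17.
t* = √58.17 = 7.627 min.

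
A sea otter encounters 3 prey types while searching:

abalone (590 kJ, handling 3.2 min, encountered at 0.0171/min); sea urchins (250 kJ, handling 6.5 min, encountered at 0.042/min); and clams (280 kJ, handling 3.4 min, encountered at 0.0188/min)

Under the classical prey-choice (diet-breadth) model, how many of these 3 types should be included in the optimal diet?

Profitabilities (E/h, kJ/min): abalone 184, clams 82.4, sea urchins 38.5. Add prey in this order while the next type's profitability exceeds the intake rate on those already taken.
Rate on top 1: 9.566. clams: 82.4 > 9.566 → include.
Rate on top 2: 13.72. sea urchins: 38.5 > 13.72 → include.
Optimal diet: abalone, clams, sea urchins — 3 of 3 types.

3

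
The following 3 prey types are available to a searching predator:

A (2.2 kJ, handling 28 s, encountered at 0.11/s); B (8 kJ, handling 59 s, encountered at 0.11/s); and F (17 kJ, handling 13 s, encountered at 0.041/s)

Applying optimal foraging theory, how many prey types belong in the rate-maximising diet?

1

Profitabilities (E/h, kJ/s): F 1.31, B 0.136, A 0.0786. Add prey in this order while the next type's profitability exceeds the intake rate on those already taken.
Rate on top 1: 0.4547. B: 0.136 < 0.4547 → exclude; stop.
Optimal diet: F — 1 of 3 types.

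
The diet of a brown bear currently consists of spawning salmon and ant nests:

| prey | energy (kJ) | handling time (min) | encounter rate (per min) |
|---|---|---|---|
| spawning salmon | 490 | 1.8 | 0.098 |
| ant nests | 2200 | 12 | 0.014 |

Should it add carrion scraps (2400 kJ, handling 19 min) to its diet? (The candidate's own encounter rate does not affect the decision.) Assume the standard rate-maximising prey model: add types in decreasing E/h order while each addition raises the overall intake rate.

Yes

Current rate: (0.098×490 + 0.014×2200)/(1 + 0.098×1.8 + 0.014×12) = 58.63 kJ/min.
carrion scraps: E/h = 2400/19 = 126.3 kJ/min.
Since 126.3 > R, including carrion scraps increases the long-run rate.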